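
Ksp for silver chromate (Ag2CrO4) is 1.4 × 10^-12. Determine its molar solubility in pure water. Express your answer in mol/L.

Ag2CrO4(s) <=> 2 Ag^+ + CrO4^2-
Ksp = [Ag^+]^2[CrO4^2-]
With molar solubility s: [Ag^+] = 2s, [CrO4^2-] = s.
Ksp = (2s)^2s = 4s^3
Solving, s = (1.4 × 10^-12/4)^(1/3) = 7.0 × 10^-5 M

s ≈ 7.0 × 10^-5 M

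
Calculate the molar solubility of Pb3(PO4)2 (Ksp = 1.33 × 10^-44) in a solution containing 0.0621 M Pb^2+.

Pb3(PO4)2(s) ⇌ 3 Pb^2+ + 2 PO4^3-
Ksp = [Pb^2+]^3[PO4^3-]^2
Let s = moles of Pb3(PO4)2 that dissolve per litre. [Pb^2+] = 0.0621 + 3s ≈ 0.0621, [PO4^3-] = 2s (common-ion effect: Pb^2+ is already 0.0621 M).
Ksp ≈ (0.0621)^3 × (2s)^2
s = 3.73 × 10^-21 M
Check: 3s = 1.1 x 10^-20 ≪ 0.0621, so the approximation is valid.

s ≈ 3.73e-21 M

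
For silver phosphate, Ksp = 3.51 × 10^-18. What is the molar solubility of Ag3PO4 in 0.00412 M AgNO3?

Ag3PO4(s) <=> 3 Ag^+(aq) + PO4^3-(aq)
Ksp = [Ag^+]^3[PO4^3-]
Let s be the molar solubility in this solution. [Ag^+] = 0.00412 + 3s ≈ 0.00412, [PO4^3-] = s (since Ag^+ from AgNO3 dominates).
Ksp ≈ (0.00412)^3 × s
s = 5.02 x 10^-11 M
Check: 3s = 1.5 × 10^-10 ≪ 0.00412, so the approximation is valid.

s ≈ 5.02 × 10^-11 M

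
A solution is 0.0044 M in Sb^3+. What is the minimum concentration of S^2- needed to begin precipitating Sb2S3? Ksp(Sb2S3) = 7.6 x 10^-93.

[S^2-] ≈ 7.3 × 10^-30 M

Sb2S3(s) <=> 2 Sb^3+ + 3 S^2-
Ksp = [Sb^3+]^2[S^2-]^3
Precipitation begins when Q = Ksp. With [Sb^3+] = 0.0044 M:
7.6 x 10^-93 = (0.0044)^2 × [S^2-]^3
[S^2-] = (7.6 x 10^-93 / 1.94 × 10^-5)^(1/3) = 7.3 x 10^-30 M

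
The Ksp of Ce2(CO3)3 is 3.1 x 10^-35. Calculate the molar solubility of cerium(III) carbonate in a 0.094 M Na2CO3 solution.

9.7e-17 M

Ce2(CO3)3(s) ⇌ 2 Ce^3+(aq) + 3 CO3^2-(aq)
Ksp = [Ce^3+]^2[CO3^2-]^3
Let s be the molar solubility in this solution. [Ce^3+] = 2s, [CO3^2-] = 0.094 + 3s ≈ 0.094 (Ksp is small, so little additional dissolves).
Ksp ≈ (2s)^2 × (0.094)^3
s = 9.7 × 10^-17 M
Check: 3s = 2.9 × 10^-16 ≪ 0.094, so the approximation is valid.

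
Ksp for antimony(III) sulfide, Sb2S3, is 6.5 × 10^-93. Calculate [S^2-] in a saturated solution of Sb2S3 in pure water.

[S^2-] = 4.3e-19 M

Sb2S3(s) ⇌ 2 Sb^3+(aq) + 3 S^2-(aq)
Ksp = [Sb^3+]^2[S^2-]^3
For each mole of Sb2S3 that dissolves: [Sb^3+] = 2s, [S^2-] = 3s.
Ksp = (2s)^2(3s)^3 = 108s^5
s^5 = 6.5 × 10^-93 / 108, so s = 1.43 × 10^-19 M
[S^2-] = 3s = 4.3 × 10^-19 M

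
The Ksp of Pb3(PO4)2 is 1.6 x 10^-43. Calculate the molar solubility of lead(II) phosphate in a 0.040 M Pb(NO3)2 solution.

2.5e-20 M

Pb3(PO4)2(s) ⇌ 3 Pb^2+(aq) + 2 PO4^3-(aq)
Ksp = [Pb^2+]^3[PO4^3-]^2
Let s be the molar solubility in this solution. [Pb^2+] = 0.040 + 3s ≈ 0.040, [PO4^3-] = 2s (common-ion effect: Pb^2+ is already 0.040 M).
Ksp ≈ (0.040)^3 × (2s)^2
s = 2.5 × 10^-20 M
Check: 3s = 7.5 × 10^-20 ≪ 0.040, so the approximation is valid.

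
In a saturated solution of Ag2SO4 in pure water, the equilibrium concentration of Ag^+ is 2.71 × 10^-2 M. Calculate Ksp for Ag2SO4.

Ag2SO4(s) <=> 2 Ag^+(aq) + SO4^2-(aq)
Stoichiometry gives [SO4^2-] = (1/2)[Ag^+] = 1.355 × 10^-2 M.
Ksp = [Ag^+]^2[SO4^2-]
Ksp = (2.71 × 10^-2)^2 × 1.355 x 10^-2 = 9.95 × 10^-6

Ksp ≈ 9.95 x 10^-6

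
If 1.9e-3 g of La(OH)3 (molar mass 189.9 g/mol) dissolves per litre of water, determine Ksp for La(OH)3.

2.7 × 10^-19

Molar solubility s = (1.9 × 10^-3 g/L) / (189.9 g/mol) = 1.00 × 10^-5 M.
La(OH)3(s) ⇌ La^3+ + 3 OH^-
With molar solubility s: [La^3+] = s, [OH^-] = 3s.
Ksp = [La^3+][OH^-]^3
So Ksp = s × (3s)^3 = 27s^4
With s = 1.00 x 10^-5: Ksp = 2.7 × 10^-19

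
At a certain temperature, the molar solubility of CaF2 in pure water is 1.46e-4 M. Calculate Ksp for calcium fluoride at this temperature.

CaF2(s) ⇌ Ca^2+(aq) + 2 F^-(aq)
With molar solubility s: [Ca^2+] = s, [F^-] = 2s.
Ksp = [Ca^2+][F^-]^2
So Ksp = s × (2s)^2 = 4s^3
Ksp = 4 × (1.46 × 10^-4)^3 = 1.24 × 10^-11

1.24e-11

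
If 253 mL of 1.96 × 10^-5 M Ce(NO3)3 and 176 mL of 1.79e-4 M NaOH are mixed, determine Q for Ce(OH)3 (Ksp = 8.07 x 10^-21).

Q ≈ 4.58 x 10^-18

Total volume = 253 + 176 = 429 mL.
[Ce^3+] = 1.96 x 10^-5 × (253/429) = 1.156 × 10^-5 M
[OH^-] = 1.79 x 10^-4 × (176/429) = 7.344 × 10^-5 M
Ce(OH)3(s) ⇌ Ce^3+(aq) + 3 OH^-(aq), so Q = [Ce^3+][OH^-]^3
Q = (1.156 × 10^-5)(7.344 × 10^-5)^3 = 4.58 x 10^-18
Q > Ksp, so Ce(OH)3 will precipitate.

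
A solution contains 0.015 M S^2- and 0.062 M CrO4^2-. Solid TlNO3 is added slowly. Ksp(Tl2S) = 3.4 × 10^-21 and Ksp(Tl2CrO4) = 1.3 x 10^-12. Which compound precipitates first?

Tl2S

Each salt begins to precipitate when Q = Ksp, i.e. when [Tl^+] reaches its threshold.
For Tl2S: 3.4 × 10^-21 = 0.015 × [Tl^+]^2  ⇒  [Tl^+] = 4.8 × 10^-10 M.
For Tl2CrO4: 1.3 x 10^-12 = 0.062 × [Tl^+]^2  ⇒  [Tl^+] = 4.6 × 10^-6 M.
The salt with the lower threshold [Tl^+] precipitates first: Tl2S.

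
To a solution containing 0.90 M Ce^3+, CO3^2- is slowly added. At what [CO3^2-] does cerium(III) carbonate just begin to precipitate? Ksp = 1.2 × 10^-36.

[CO3^2-] = 1.1 x 10^-12 M

Ce2(CO3)3(s) ⇌ 2 Ce^3+(aq) + 3 CO3^2-(aq)
Ksp = [Ce^3+]^2[CO3^2-]^3
Precipitation begins when Q = Ksp. With [Ce^3+] = 0.90 M:
1.2 × 10^-36 = (0.90)^2 × [CO3^2-]^3
[CO3^2-] = (1.2 × 10^-36 / 8.10 x 10^-1)^(1/3) = 1.1 × 10^-12 M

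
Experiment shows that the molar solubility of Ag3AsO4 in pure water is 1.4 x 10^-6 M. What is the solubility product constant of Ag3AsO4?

1.0e-22

Ag3AsO4(s) <=> 3 Ag^+ + AsO4^3-
Let s = molar solubility. Then [Ag^+] = 3s and [AsO4^3-] = s.
Ksp = [Ag^+]^3[AsO4^3-]
So Ksp = (3s)^3 × s = 27s^4
With s = 1.4 × 10^-6: Ksp = 1.0 x 10^-22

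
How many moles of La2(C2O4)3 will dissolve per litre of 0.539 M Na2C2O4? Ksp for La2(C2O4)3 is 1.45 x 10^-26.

La2(C2O4)3(s) ⇌ 2 La^3+(aq) + 3 C2O4^2-(aq)
Ksp = [La^3+]^2[C2O4^2-]^3
Let s be the molar solubility in this solution. [La^3+] = 2s, [C2O4^2-] = 0.539 + 3s ≈ 0.539 (Ksp is small, so little additional dissolves).
Ksp ≈ (2s)^2 × (0.539)^3
s = 1.52 × 10^-13 M
Check: 3s = 4.6 x 10^-13 ≪ 0.539, so the approximation is valid.

s ≈ 1.52 x 10^-13 M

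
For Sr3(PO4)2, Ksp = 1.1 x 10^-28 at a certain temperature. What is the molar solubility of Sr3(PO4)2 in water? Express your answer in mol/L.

Sr3(PO4)2(s) ⇌ 3 Sr^2+ + 2 PO4^3-
Ksp = [Sr^2+]^3[PO4^3-]^2
If s mol/L of Sr3(PO4)2 dissolves, [Sr^2+] = 3s and [PO4^3-] = 2s.
Substituting: Ksp = (3s)^3(2s)^2 = 108s^5
Solving, s = (1.1 x 10^-28/108)^(1/5) = 1.0 × 10^-6 M

s ≈ 1.0 x 10^-6 M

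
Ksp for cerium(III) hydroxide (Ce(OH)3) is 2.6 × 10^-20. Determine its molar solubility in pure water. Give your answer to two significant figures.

Ce(OH)3(s) <=> Ce^3+(aq) + 3 OH^-(aq)
Ksp = [Ce^3+][OH^-]^3
If s mol/L of Ce(OH)3 dissolves, [Ce^3+] = s and [OH^-] = 3s.
Substituting: Ksp = s(3s)^3 = 27s^4
s^4 = 2.6 × 10^-20 / 27, so s = 5.6 × 10^-6 M

s ≈ 5.6 x 10^-6 M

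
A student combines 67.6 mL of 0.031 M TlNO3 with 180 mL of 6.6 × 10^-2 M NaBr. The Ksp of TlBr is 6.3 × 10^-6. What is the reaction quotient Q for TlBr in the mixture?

Q = 4.1e-4

Total volume = 67.6 + 180 = 247.6 mL.
[Tl^+] = 3.1 × 10^-2 × (67.6/247.6) = 8.46 × 10^-3 M
[Br^-] = 6.6 x 10^-2 × (180/247.6) = 4.80 × 10^-2 M
TlBr(s) ⇌ Tl^+ + Br^-, so Q = [Tl^+][Br^-]
Q = (8.46 × 10^-3)(4.80 × 10^-2) = 4.1 x 10^-4
Q > Ksp, so TlBr will precipitate.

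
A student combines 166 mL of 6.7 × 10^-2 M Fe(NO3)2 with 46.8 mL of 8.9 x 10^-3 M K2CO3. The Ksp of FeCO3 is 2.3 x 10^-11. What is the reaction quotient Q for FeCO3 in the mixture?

Q ≈ 1.0 × 10^-4

Total volume = 166 + 46.8 = 212.8 mL.
[Fe^2+] = 6.7 x 10^-2 × (166/212.8) = 5.23 × 10^-2 M
[CO3^2-] = 8.9 × 10^-3 × (46.8/212.8) = 1.96 × 10^-3 M
FeCO3(s) ⇌ Fe^2+(aq) + CO3^2-(aq), so Q = [Fe^2+][CO3^2-]
Q = (5.23 × 10^-2)(1.96 × 10^-3) = 1.0 x 10^-4
Q > Ksp, so FeCO3 will precipitate.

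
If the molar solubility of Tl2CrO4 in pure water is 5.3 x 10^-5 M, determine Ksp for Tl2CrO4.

Ksp = 6.0 × 10^-13

Tl2CrO4(s) ⇌ 2 Tl^+(aq) + CrO4^2-(aq)
With molar solubility s: [Tl^+] = 2s, [CrO4^2-] = s.
Ksp = [Tl^+]^2[CrO4^2-]
Ksp = (2s)^2s = 4s^3
With s = 5.3 × 10^-5: Ksp = 6.0 × 10^-13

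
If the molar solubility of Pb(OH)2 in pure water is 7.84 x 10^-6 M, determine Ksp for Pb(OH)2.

1.93e-15

Pb(OH)2(s) <=> Pb^2+(aq) + 2 OH^-(aq)
If s mol/L of Pb(OH)2 dissolves, [Pb^2+] = s and [OH^-] = 2s.
Ksp = [Pb^2+][OH^-]^2
Substituting: Ksp = s(2s)^2 = 4s^3
Ksp = 4 × (7.84 × 10^-6)^3 = 1.93 × 10^-15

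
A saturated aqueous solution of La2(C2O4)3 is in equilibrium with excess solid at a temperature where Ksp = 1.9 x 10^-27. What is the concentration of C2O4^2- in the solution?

[C2O4^2-] = 5.3 × 10^-6 M

La2(C2O4)3(s) <=> 2 La^3+ + 3 C2O4^2-
Ksp = [La^3+]^2[C2O4^2-]^3
If s mol/L of La2(C2O4)3 dissolves, [La^3+] = 2s and [C2O4^2-] = 3s.
Ksp = (2s)^2(3s)^3 = 108s^5
Solving, s = (1.9 x 10^-27/108)^(1/5) = 1.77 × 10^-6 M
[C2O4^2-] = 3s = 5.3 × 10^-6 M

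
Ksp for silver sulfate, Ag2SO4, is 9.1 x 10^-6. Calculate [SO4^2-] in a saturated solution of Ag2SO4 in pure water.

[SO4^2-] = 0.013 M

Ag2SO4(s) <=> 2 Ag^+ + SO4^2-
Ksp = [Ag^+]^2[SO4^2-]
With molar solubility s: [Ag^+] = 2s, [SO4^2-] = s.
Substituting: Ksp = (2s)^2s = 4s^3
s^3 = 9.1 x 10^-6 / 4, so s = 1.32 × 10^-2 M
[SO4^2-] = s = 1.3 × 10^-2 M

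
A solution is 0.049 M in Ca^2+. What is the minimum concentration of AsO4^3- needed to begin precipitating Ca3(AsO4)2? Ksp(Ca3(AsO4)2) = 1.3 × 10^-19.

[AsO4^3-] ≈ 3.3e-8 M

Ca3(AsO4)2(s) <=> 3 Ca^2+ + 2 AsO4^3-
Ksp = [Ca^2+]^3[AsO4^3-]^2
Precipitation begins when Q = Ksp. With [Ca^2+] = 0.049 M:
1.3 × 10^-19 = (0.049)^3 × [AsO4^3-]^2
[AsO4^3-] = (1.3 × 10^-19 / 1.18 x 10^-4)^(1/2) = 3.3 x 10^-8 M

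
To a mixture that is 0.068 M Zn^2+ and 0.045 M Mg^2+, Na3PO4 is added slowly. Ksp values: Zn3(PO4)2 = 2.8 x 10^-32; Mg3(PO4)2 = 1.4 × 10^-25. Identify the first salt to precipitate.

Zn3(PO4)2

Precipitation of each salt starts when its ion product equals its Ksp.
For Zn3(PO4)2: 2.8 x 10^-32 = (0.068)^3 × [PO4^3-]^2  ⇒  [PO4^3-] = 9.4 × 10^-15 M.
For Mg3(PO4)2: 1.4 × 10^-25 = (0.045)^3 × [PO4^3-]^2  ⇒  [PO4^3-] = 3.9 x 10^-11 M.
The salt with the lower threshold [PO4^3-] precipitates first: Zn3(PO4)2.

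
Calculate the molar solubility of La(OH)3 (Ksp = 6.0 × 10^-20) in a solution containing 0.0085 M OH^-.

La(OH)3(s) ⇌ La^3+(aq) + 3 OH^-(aq)
Ksp = [La^3+][OH^-]^3
Let s be the molar solubility in this solution. [La^3+] = s, [OH^-] = 0.0085 + 3s ≈ 0.0085 (Ksp is small, so little additional dissolves).
Ksp ≈ s × (0.0085)^3
s = 9.8 × 10^-14 M
Check: 3s = 2.9 × 10^-13 ≪ 0.0085, so the approximation is valid.

9.8e-14 M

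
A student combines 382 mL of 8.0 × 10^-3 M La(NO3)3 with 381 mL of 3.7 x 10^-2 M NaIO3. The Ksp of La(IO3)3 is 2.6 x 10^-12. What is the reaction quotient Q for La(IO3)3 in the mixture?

Total volume = 382 + 381 = 763 mL.
[La^3+] = 8.0 × 10^-3 × (382/763) = 4.01 × 10^-3 M
[IO3^-] = 3.7 x 10^-2 × (381/763) = 1.85 × 10^-2 M
La(IO3)3(s) ⇌ La^3+ + 3 IO3^-, so Q = [La^3+][IO3^-]^3
Q = (4.01 × 10^-3)(1.85 × 10^-2)^3 = 2.5 x 10^-8
Q > Ksp, so La(IO3)3 will precipitate.

Q ≈ 2.5 × 10^-8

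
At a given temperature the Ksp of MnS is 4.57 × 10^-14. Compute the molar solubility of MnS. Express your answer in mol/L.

MnS(s) ⇌ Mn^2+ + S^2-
Ksp = [Mn^2+][S^2-]
With molar solubility s: [Mn^2+] = s, [S^2-] = s.
Ksp = s^2
s = √(4.57 × 10^-14) = 2.14 x 10^-7 M

2.14 x 10^-7 M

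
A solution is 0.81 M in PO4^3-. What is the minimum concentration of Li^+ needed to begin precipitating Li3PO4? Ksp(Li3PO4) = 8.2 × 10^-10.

Li3PO4(s) <=> 3 Li^+ + PO4^3-
Ksp = [Li^+]^3[PO4^3-]
Precipitation begins when Q = Ksp. With [PO4^3-] = 0.81 M:
8.2 × 10^-10 = (0.81) × [Li^+]^3
[Li^+] = (8.2 × 10^-10 / 8.1 x 10^-1)^(1/3) = 1.0 × 10^-3 M

1.0 × 10^-3 M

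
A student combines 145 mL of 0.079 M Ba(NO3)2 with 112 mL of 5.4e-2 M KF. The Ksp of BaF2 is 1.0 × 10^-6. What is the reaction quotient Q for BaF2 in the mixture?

Total volume = 145 + 112 = 257 mL.
[Ba^2+] = 7.9 x 10^-2 × (145/257) = 4.46 × 10^-2 M
[F^-] = 5.4 x 10^-2 × (112/257) = 2.35 × 10^-2 M
BaF2(s) ⇌ Ba^2+(aq) + 2 F^-(aq), so Q = [Ba^2+][F^-]^2
Q = (4.46 × 10^-2)(2.35 × 10^-2)^2 = 2.5 × 10^-5
Q > Ksp, so BaF2 will precipitate.

2.5 x 10^-5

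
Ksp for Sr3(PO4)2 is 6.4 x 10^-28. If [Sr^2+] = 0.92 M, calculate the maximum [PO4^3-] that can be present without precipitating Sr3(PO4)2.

[PO4^3-] ≈ 2.9 × 10^-14 M

Sr3(PO4)2(s) <=> 3 Sr^2+(aq) + 2 PO4^3-(aq)
Ksp = [Sr^2+]^3[PO4^3-]^2
Precipitation begins when Q = Ksp. With [Sr^2+] = 0.92 M:
6.4 x 10^-28 = (0.92)^3 × [PO4^3-]^2
[PO4^3-] = (6.4 x 10^-28 / 7.79 × 10^-1)^(1/2) = 2.9 × 10^-14 M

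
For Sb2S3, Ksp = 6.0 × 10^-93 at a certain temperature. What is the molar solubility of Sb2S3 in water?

Sb2S3(s) ⇌ 2 Sb^3+(aq) + 3 S^2-(aq)
Ksp = [Sb^3+]^2[S^2-]^3
Let s = molar solubility. Then [Sb^3+] = 2s and [S^2-] = 3s.
Substituting: Ksp = (2s)^2(3s)^3 = 108s^5
Solving, s = (6.0 × 10^-93/108)^(1/5) = 1.4 x 10^-19 M

s = 1.4e-19 M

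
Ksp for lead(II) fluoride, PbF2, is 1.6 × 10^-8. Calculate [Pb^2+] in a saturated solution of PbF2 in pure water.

PbF2(s) <=> Pb^2+ + 2 F^-
Ksp = [Pb^2+][F^-]^2
With molar solubility s: [Pb^2+] = s, [F^-] = 2s.
So Ksp = s × (2s)^2 = 4s^3
s^3 = 1.6 × 10^-8 / 4, so s = 1.59 x 10^-3 M
[Pb^2+] = s = 1.6 x 10^-3 M

1.6e-3 M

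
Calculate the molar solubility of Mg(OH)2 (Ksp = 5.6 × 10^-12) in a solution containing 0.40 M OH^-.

Mg(OH)2(s) ⇌ Mg^2+ + 2 OH^-
Ksp = [Mg^2+][OH^-]^2
Let s = moles of Mg(OH)2 that dissolve per litre. [Mg^2+] = s, [OH^-] = 0.40 + 2s ≈ 0.40 (common-ion effect: OH^- is already 0.40 M).
Ksp ≈ s × (0.40)^2
s = 3.5 x 10^-11 M
Check: 2s = 7.0 × 10^-11 ≪ 0.40, so the approximation is valid.

s ≈ 3.5 × 10^-11 M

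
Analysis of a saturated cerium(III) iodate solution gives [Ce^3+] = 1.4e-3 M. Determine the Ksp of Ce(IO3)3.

Ce(IO3)3(s) ⇌ Ce^3+ + 3 IO3^-
Stoichiometry gives [IO3^-] = (3/1)[Ce^3+] = 4.20 × 10^-3 M.
Ksp = [Ce^3+][IO3^-]^3
Ksp = 1.4 × 10^-3 × (4.20 × 10^-3)^3 = 1.0 × 10^-10

1.0 x 10^-10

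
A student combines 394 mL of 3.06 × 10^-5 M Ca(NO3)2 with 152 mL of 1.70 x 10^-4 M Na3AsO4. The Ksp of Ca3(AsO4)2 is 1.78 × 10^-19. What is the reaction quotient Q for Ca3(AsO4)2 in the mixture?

2.41 × 10^-23

Total volume = 394 + 152 = 546 mL.
[Ca^2+] = 3.06 × 10^-5 × (394/546) = 2.208 × 10^-5 M
[AsO4^3-] = 1.70 × 10^-4 × (152/546) = 4.733 × 10^-5 M
Ca3(AsO4)2(s) ⇌ 3 Ca^2+(aq) + 2 AsO4^3-(aq), so Q = [Ca^2+]^3[AsO4^3-]^2
Q = (2.208 × 10^-5)^3(4.733 x 10^-5)^2 = 2.41 x 10^-23
Q < Ksp, so no precipitate of Ca3(AsO4)2 forms.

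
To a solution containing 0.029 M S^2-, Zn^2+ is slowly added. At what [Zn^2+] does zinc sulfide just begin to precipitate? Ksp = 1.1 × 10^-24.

ZnS(s) ⇌ Zn^2+ + S^2-
Ksp = [Zn^2+][S^2-]
Precipitation begins when Q = Ksp. With [S^2-] = 0.029 M:
1.1 × 10^-24 = (0.029) × [Zn^2+]
[Zn^2+] = (1.1 × 10^-24 / 2.9 × 10^-2) = 3.8 × 10^-23 M

3.8e-23 M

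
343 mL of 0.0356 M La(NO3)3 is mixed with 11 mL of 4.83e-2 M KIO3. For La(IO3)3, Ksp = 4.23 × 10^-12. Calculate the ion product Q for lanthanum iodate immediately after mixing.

Total volume = 343 + 11 = 354 mL.
[La^3+] = 3.56 x 10^-2 × (343/354) = 3.449 × 10^-2 M
[IO3^-] = 4.83 x 10^-2 × (11/354) = 1.501 x 10^-3 M
La(IO3)3(s) ⇌ La^3+(aq) + 3 IO3^-(aq), so Q = [La^3+][IO3^-]^3
Q = (3.449 × 10^-2)(1.501 × 10^-3)^3 = 1.17 x 10^-10
Q > Ksp, so La(IO3)3 will precipitate.

Q = 1.17e-10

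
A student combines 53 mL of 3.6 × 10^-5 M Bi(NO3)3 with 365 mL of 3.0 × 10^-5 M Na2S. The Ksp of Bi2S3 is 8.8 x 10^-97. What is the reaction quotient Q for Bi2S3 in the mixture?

Total volume = 53 + 365 = 418 mL.
[Bi^3+] = 3.6 x 10^-5 × (53/418) = 4.56 × 10^-6 M
[S^2-] = 3.0 × 10^-5 × (365/418) = 2.62 × 10^-5 M
Bi2S3(s) ⇌ 2 Bi^3+ + 3 S^2-, so Q = [Bi^3+]^2[S^2-]^3
Q = (4.56 × 10^-6)^2(2.62 x 10^-5)^3 = 3.7 x 10^-25
Q > Ksp, so Bi2S3 will precipitate.

Q ≈ 3.7e-25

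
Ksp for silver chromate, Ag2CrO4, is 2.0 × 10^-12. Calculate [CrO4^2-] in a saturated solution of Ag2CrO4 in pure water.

[CrO4^2-] = 7.9 x 10^-5 M

Ag2CrO4(s) ⇌ 2 Ag^+ + CrO4^2-
Ksp = [Ag^+]^2[CrO4^2-]
Let s = molar solubility. Then [Ag^+] = 2s and [CrO4^2-] = s.
Substituting: Ksp = (2s)^2s = 4s^3
s^3 = 2.0 × 10^-12 / 4, so s = 7.94 × 10^-5 M
[CrO4^2-] = s = 7.9 × 10^-5 M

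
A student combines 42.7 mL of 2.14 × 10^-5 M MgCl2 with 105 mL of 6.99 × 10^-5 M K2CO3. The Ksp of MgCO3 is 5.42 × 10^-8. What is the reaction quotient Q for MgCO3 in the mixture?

3.07 × 10^-10

Total volume = 42.7 + 105 = 147.7 mL.
[Mg^2+] = 2.14 x 10^-5 × (42.7/147.7) = 6.187 x 10^-6 M
[CO3^2-] = 6.99 × 10^-5 × (105/147.7) = 4.969 x 10^-5 M
MgCO3(s) ⇌ Mg^2+(aq) + CO3^2-(aq), so Q = [Mg^2+][CO3^2-]
Q = (6.187 × 10^-6)(4.969 × 10^-5) = 3.07 × 10^-10
Q < Ksp, so no precipitate of MgCO3 forms.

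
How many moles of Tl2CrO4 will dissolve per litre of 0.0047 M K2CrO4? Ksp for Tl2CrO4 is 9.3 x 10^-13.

s = 7.0 x 10^-6 M

Tl2CrO4(s) ⇌ 2 Tl^+(aq) + CrO4^2-(aq)
Ksp = [Tl^+]^2[CrO4^2-]
Let s = moles of Tl2CrO4 that dissolve per litre. [Tl^+] = 2s, [CrO4^2-] = 0.0047 + s ≈ 0.0047 (since CrO4^2- from K2CrO4 dominates).
Ksp ≈ (2s)^2 × 0.0047
s = 7.0 × 10^-6 M
Check: s = 7.0 × 10^-6 ≪ 0.0047, so the approximation is valid.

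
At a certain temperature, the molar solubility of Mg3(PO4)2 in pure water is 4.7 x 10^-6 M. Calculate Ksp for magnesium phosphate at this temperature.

2.5 × 10^-25

Mg3(PO4)2(s) ⇌ 3 Mg^2+ + 2 PO4^3-
For each mole of Mg3(PO4)2 that dissolves: [Mg^2+] = 3s, [PO4^3-] = 2s.
Ksp = [Mg^2+]^3[PO4^3-]^2
Ksp = (3s)^3(2s)^2 = 108s^5
With s = 4.7 × 10^-6: Ksp = 2.5 × 10^-25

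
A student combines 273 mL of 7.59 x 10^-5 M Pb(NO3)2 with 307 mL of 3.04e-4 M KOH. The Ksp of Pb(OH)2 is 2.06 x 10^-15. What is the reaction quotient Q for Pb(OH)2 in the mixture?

Total volume = 273 + 307 = 580 mL.
[Pb^2+] = 7.59 x 10^-5 × (273/580) = 3.573 × 10^-5 M
[OH^-] = 3.04 × 10^-4 × (307/580) = 1.609 x 10^-4 M
Pb(OH)2(s) <=> Pb^2+ + 2 OH^-, so Q = [Pb^2+][OH^-]^2
Q = (3.573 x 10^-5)(1.609 × 10^-4)^2 = 9.25 × 10^-13
Q > Ksp, so Pb(OH)2 will precipitate.

9.25e-13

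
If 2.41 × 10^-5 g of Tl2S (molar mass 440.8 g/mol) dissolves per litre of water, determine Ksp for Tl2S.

Ksp = 6.54e-22

Molar solubility s = (2.41 × 10^-5 g/L) / (440.8 g/mol) = 5.467 x 10^-8 M.
Tl2S(s) ⇌ 2 Tl^+(aq) + S^2-(aq)
For each mole of Tl2S that dissolves: [Tl^+] = 2s, [S^2-] = s.
Ksp = [Tl^+]^2[S^2-]
So Ksp = (2s)^2 × s = 4s^3
With s = 5.467 × 10^-8: Ksp = 6.54 x 10^-22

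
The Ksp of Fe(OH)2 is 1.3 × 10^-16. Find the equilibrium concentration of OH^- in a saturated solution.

Fe(OH)2(s) <=> Fe^2+ + 2 OH^-
Ksp = [Fe^2+][OH^-]^2
If s mol/L of Fe(OH)2 dissolves, [Fe^2+] = s and [OH^-] = 2s.
So Ksp = s × (2s)^2 = 4s^3
Solving, s = (1.3 × 10^-16/4)^(1/3) = 3.19 × 10^-6 M
[OH^-] = 2s = 6.4 x 10^-6 M

[OH^-] = 6.4e-6 M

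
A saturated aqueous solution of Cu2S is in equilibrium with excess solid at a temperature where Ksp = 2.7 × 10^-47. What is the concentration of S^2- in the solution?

Cu2S(s) <=> 2 Cu^+ + S^2-
Ksp = [Cu^+]^2[S^2-]
For each mole of Cu2S that dissolves: [Cu^+] = 2s, [S^2-] = s.
Ksp = (2s)^2s = 4s^3
Solving, s = (2.7 × 10^-47/4)^(1/3) = 1.89 × 10^-16 M
[S^2-] = s = 1.9 × 10^-16 M

[S^2-] ≈ 1.9 × 10^-16 M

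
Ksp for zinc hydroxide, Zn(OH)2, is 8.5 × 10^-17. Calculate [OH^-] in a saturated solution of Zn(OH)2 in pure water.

Zn(OH)2(s) ⇌ Zn^2+ + 2 OH^-
Ksp = [Zn^2+][OH^-]^2
Let s = molar solubility. Then [Zn^2+] = s and [OH^-] = 2s.
Ksp = s(2s)^2 = 4s^3
s = (8.5 × 10^-17 / 4)^(1/3) = 2.77 × 10^-6 M
[OH^-] = 2s = 5.5 × 10^-6 M

[OH^-] ≈ 5.5 × 10^-6 M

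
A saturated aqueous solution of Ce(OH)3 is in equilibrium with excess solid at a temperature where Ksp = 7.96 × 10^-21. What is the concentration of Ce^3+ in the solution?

[Ce^3+] = 4.14e-6 M

Ce(OH)3(s) ⇌ Ce^3+ + 3 OH^-
Ksp = [Ce^3+][OH^-]^3
Let s = molar solubility. Then [Ce^3+] = s and [OH^-] = 3s.
Ksp = s(3s)^3 = 27s^4
s^4 = 7.96 × 10^-21 / 27, so s = 4.144 × 10^-6 M
[Ce^3+] = s = 4.14 × 10^-6 M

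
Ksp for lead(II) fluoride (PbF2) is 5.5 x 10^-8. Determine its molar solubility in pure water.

PbF2(s) <=> Pb^2+(aq) + 2 F^-(aq)
Ksp = [Pb^2+][F^-]^2
For each mole of PbF2 that dissolves: [Pb^2+] = s, [F^-] = 2s.
So Ksp = s × (2s)^2 = 4s^3
s^3 = 5.5 x 10^-8 / 4, so s = 2.4 × 10^-3 M

s = 2.4 × 10^-3 M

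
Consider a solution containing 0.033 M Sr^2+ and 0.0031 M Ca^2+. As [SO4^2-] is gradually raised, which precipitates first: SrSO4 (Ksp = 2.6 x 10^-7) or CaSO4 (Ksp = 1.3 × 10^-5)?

Each salt begins to precipitate when Q = Ksp, i.e. when [SO4^2-] reaches its threshold.
For SrSO4: 2.6 x 10^-7 = 0.033 × [SO4^2-]  ⇒  [SO4^2-] = 7.9 × 10^-6 M.
For CaSO4: 1.3 × 10^-5 = 0.0031 × [SO4^2-]  ⇒  [SO4^2-] = 4.2 × 10^-3 M.
The salt with the lower threshold [SO4^2-] precipitates first: SrSO4.

SrSO4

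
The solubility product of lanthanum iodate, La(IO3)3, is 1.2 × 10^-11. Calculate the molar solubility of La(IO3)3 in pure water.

s = 8.2 × 10^-4 M

La(IO3)3(s) <=> La^3+(aq) + 3 IO3^-(aq)
Ksp = [La^3+][IO3^-]^3
If s mol/L of La(IO3)3 dissolves, [La^3+] = s and [IO3^-] = 3s.
So Ksp = s × (3s)^3 = 27s^4
Solving, s = (1.2 × 10^-11/27)^(1/4) = 8.2 x 10^-4 M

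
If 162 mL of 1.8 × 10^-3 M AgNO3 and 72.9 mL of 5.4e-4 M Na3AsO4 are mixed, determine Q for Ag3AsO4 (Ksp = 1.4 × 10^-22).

Total volume = 162 + 72.9 = 234.9 mL.
[Ag^+] = 1.8 x 10^-3 × (162/234.9) = 1.24 × 10^-3 M
[AsO4^3-] = 5.4 × 10^-4 × (72.9/234.9) = 1.68 x 10^-4 M
Ag3AsO4(s) <=> 3 Ag^+ + AsO4^3-, so Q = [Ag^+]^3[AsO4^3-]
Q = (1.24 × 10^-3)^3(1.68 x 10^-4) = 3.2 × 10^-13
Q > Ksp, so Ag3AsO4 will precipitate.

Q ≈ 3.2e-13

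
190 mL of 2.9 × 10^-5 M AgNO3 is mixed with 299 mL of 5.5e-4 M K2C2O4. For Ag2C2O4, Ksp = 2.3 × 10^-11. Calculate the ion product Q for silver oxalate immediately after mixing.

Q = 4.3e-14

Total volume = 190 + 299 = 489 mL.
[Ag^+] = 2.9 × 10^-5 × (190/489) = 1.13 × 10^-5 M
[C2O4^2-] = 5.5 × 10^-4 × (299/489) = 3.36 x 10^-4 M
Ag2C2O4(s) <=> 2 Ag^+(aq) + C2O4^2-(aq), so Q = [Ag^+]^2[C2O4^2-]
Q = (1.13 × 10^-5)^2(3.36 × 10^-4) = 4.3 × 10^-14
Q < Ksp, so no precipitate of Ag2C2O4 forms.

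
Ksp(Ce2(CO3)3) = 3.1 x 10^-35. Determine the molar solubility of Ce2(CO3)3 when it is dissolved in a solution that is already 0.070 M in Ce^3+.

Ce2(CO3)3(s) <=> 2 Ce^3+ + 3 CO3^2-
Ksp = [Ce^3+]^2[CO3^2-]^3
Let s be the molar solubility in this solution. [Ce^3+] = 0.070 + 2s ≈ 0.070, [CO3^2-] = 3s (common-ion effect: Ce^3+ is already 0.070 M).
Ksp ≈ (0.070)^2 × (3s)^3
s = 6.2 × 10^-12 M
Check: 2s = 1.2 × 10^-11 ≪ 0.070, so the approximation is valid.

s ≈ 6.2 × 10^-12 M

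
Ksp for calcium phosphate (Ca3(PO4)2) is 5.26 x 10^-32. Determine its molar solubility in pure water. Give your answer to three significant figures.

2.18 × 10^-7 M

Ca3(PO4)2(s) ⇌ 3 Ca^2+(aq) + 2 PO4^3-(aq)
Ksp = [Ca^2+]^3[PO4^3-]^2
Let s = molar solubility. Then [Ca^2+] = 3s and [PO4^3-] = 2s.
Ksp = (3s)^3(2s)^2 = 108s^5
Solving, s = (5.26 x 10^-32/108)^(1/5) = 2.18 × 10^-7 M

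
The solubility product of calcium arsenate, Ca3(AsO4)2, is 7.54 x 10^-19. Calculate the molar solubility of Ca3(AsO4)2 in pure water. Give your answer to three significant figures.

Ca3(AsO4)2(s) ⇌ 3 Ca^2+ + 2 AsO4^3-
Ksp = [Ca^2+]^3[AsO4^3-]^2
If s mol/L of Ca3(AsO4)2 dissolves, [Ca^2+] = 3s and [AsO4^3-] = 2s.
So Ksp = (3s)^3 × (2s)^2 = 108s^5
s^5 = 7.54 x 10^-19 / 108, so s = 9.31 × 10^-5 M

s = 9.31 × 10^-5 M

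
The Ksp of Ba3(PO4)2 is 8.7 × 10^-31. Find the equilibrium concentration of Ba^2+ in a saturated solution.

Ba3(PO4)2(s) ⇌ 3 Ba^2+ + 2 PO4^3-
Ksp = [Ba^2+]^3[PO4^3-]^2
Let s = molar solubility. Then [Ba^2+] = 3s and [PO4^3-] = 2s.
So Ksp = (3s)^3 × (2s)^2 = 108s^5
Solving, s = (8.7 × 10^-31/108)^(1/5) = 3.81 × 10^-7 M
[Ba^2+] = 3s = 1.1 × 10^-6 M

[Ba^2+] ≈ 1.1e-6 M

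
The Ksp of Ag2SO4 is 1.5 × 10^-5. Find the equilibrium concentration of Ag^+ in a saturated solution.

[Ag^+] = 0.031 M

Ag2SO4(s) ⇌ 2 Ag^+(aq) + SO4^2-(aq)
Ksp = [Ag^+]^2[SO4^2-]
With molar solubility s: [Ag^+] = 2s, [SO4^2-] = s.
Ksp = (2s)^2s = 4s^3
s^3 = 1.5 × 10^-5 / 4, so s = 1.55 x 10^-2 M
[Ag^+] = 2s = 3.1 × 10^-2 M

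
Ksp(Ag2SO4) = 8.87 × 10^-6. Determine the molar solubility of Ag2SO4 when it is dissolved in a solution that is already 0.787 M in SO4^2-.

s ≈ 1.68 × 10^-3 M

Ag2SO4(s) ⇌ 2 Ag^+ + SO4^2-
Ksp = [Ag^+]^2[SO4^2-]
If s mol/L dissolves here, [Ag^+] = 2s, [SO4^2-] = 0.787 + s ≈ 0.787 (Ksp is small, so little additional dissolves).
Ksp ≈ (2s)^2 × 0.787
s = 1.68 × 10^-3 M
Check: s = 1.7 × 10^-3 ≪ 0.787, so the approximation is valid.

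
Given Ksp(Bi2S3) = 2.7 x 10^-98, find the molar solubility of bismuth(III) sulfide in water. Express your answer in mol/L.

s ≈ 1.2 × 10^-20 M

Bi2S3(s) ⇌ 2 Bi^3+ + 3 S^2-
Ksp = [Bi^3+]^2[S^2-]^3
For each mole of Bi2S3 that dissolves: [Bi^3+] = 2s, [S^2-] = 3s.
Ksp = (2s)^2(3s)^3 = 108s^5
s^5 = 2.7 x 10^-98 / 108, so s = 1.2 × 10^-20 M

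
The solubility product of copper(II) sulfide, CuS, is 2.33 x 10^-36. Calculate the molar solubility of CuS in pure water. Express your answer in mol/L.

CuS(s) <=> Cu^2+(aq) + S^2-(aq)
Ksp = [Cu^2+][S^2-]
For each mole of CuS that dissolves: [Cu^2+] = s, [S^2-] = s.
Ksp = s^2
s = (2.33 x 10^-36)^(1/2) = 1.53 x 10^-18 M

s ≈ 1.53 × 10^-18 M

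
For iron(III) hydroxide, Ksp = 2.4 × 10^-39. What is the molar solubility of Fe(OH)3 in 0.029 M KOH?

Fe(OH)3(s) ⇌ Fe^3+(aq) + 3 OH^-(aq)
Ksp = [Fe^3+][OH^-]^3
Let s = moles of Fe(OH)3 that dissolve per litre. [Fe^3+] = s, [OH^-] = 0.029 + 3s ≈ 0.029 (Ksp is small, so little additional dissolves).
Ksp ≈ s × (0.029)^3
s = 9.8 × 10^-35 M
Check: 3s = 3.0 × 10^-34 ≪ 0.029, so the approximation is valid.

s = 9.8 × 10^-35 M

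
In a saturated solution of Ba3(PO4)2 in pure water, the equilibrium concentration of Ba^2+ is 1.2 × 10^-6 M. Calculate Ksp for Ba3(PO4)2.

Ba3(PO4)2(s) ⇌ 3 Ba^2+(aq) + 2 PO4^3-(aq)
Stoichiometry gives [PO4^3-] = (2/3)[Ba^2+] = 8.00 × 10^-7 M.
Ksp = [Ba^2+]^3[PO4^3-]^2
Ksp = (1.2 × 10^-6)^3 × (8.00 × 10^-7)^2 = 1.1 x 10^-30

1.1 × 10^-30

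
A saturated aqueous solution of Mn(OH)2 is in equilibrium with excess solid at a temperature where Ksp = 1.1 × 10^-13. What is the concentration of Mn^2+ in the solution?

3.0 × 10^-5 M

Mn(OH)2(s) ⇌ Mn^2+ + 2 OH^-
Ksp = [Mn^2+][OH^-]^2
If s mol/L of Mn(OH)2 dissolves, [Mn^2+] = s and [OH^-] = 2s.
So Ksp = s × (2s)^2 = 4s^3
Solving, s = (1.1 × 10^-13/4)^(1/3) = 3.02 x 10^-5 M
[Mn^2+] = s = 3.0 × 10^-5 M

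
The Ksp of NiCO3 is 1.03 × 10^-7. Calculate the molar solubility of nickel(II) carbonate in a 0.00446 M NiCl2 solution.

NiCO3(s) <=> Ni^2+(aq) + CO3^2-(aq)
Ksp = [Ni^2+][CO3^2-]
Let s = moles of NiCO3 that dissolve per litre. [Ni^2+] = 0.00446 + s ≈ 0.00446, [CO3^2-] = s (common-ion effect: Ni^2+ is already 0.00446 M).
Ksp ≈ 0.00446 × s
s = 2.31 x 10^-5 M
Check: s = 2.3 × 10^-5 ≪ 0.00446, so the approximation is valid.

2.31 × 10^-5 M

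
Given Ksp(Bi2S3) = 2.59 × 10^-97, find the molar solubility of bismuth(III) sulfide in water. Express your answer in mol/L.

Bi2S3(s) ⇌ 2 Bi^3+ + 3 S^2-
Ksp = [Bi^3+]^2[S^2-]^3
With molar solubility s: [Bi^3+] = 2s, [S^2-] = 3s.
Substituting: Ksp = (2s)^2(3s)^3 = 108s^5
s^5 = 2.59 × 10^-97 / 108, so s = 1.89 x 10^-20 M

s = 1.89 × 10^-20 M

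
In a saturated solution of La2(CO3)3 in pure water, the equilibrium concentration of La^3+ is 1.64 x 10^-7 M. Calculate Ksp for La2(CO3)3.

4.00 x 10^-34

La2(CO3)3(s) ⇌ 2 La^3+ + 3 CO3^2-
Stoichiometry gives [CO3^2-] = (3/2)[La^3+] = 2.460 x 10^-7 M.
Ksp = [La^3+]^2[CO3^2-]^3
Ksp = (1.64 x 10^-7)^2 × (2.460 x 10^-7)^3 = 4.00 × 10^-34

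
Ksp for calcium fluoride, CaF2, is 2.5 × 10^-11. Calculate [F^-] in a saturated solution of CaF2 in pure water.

CaF2(s) <=> Ca^2+(aq) + 2 F^-(aq)
Ksp = [Ca^2+][F^-]^2
With molar solubility s: [Ca^2+] = s, [F^-] = 2s.
So Ksp = s × (2s)^2 = 4s^3
s = (2.5 × 10^-11 / 4)^(1/3) = 1.84 × 10^-4 M
[F^-] = 2s = 3.7 x 10^-4 M

[F^-] = 3.7 × 10^-4 M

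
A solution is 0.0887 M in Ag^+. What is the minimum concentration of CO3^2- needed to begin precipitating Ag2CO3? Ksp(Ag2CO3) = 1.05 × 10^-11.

1.33 × 10^-9 M

Ag2CO3(s) ⇌ 2 Ag^+ + CO3^2-
Ksp = [Ag^+]^2[CO3^2-]
Precipitation begins when Q = Ksp. With [Ag^+] = 0.0887 M:
1.05 × 10^-11 = (0.0887)^2 × [CO3^2-]
[CO3^2-] = (1.05 × 10^-11 / 7.868 × 10^-3) = 1.33 × 10^-9 M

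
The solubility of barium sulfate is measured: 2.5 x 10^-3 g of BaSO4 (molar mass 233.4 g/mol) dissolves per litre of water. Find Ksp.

Ksp = 1.1 × 10^-10

Molar solubility s = (2.5 × 10^-3 g/L) / (233.4 g/mol) = 1.07 x 10^-5 M.
BaSO4(s) ⇌ Ba^2+ + SO4^2-
For each mole of BaSO4 that dissolves: [Ba^2+] = s, [SO4^2-] = s.
Ksp = [Ba^2+][SO4^2-]
Ksp = (s)(s) = s^2
With s = 1.07 × 10^-5: Ksp = 1.1 x 10^-10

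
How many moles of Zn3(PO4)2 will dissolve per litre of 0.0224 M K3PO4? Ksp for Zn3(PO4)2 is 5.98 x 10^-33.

s = 7.61 × 10^-11 M

Zn3(PO4)2(s) ⇌ 3 Zn^2+ + 2 PO4^3-
Ksp = [Zn^2+]^3[PO4^3-]^2
Let s = moles of Zn3(PO4)2 that dissolve per litre. [Zn^2+] = 3s, [PO4^3-] = 0.0224 + 2s ≈ 0.0224 (common-ion effect: PO4^3- is already 0.0224 M).
Ksp ≈ (3s)^3 × (0.0224)^2
s = 7.61 x 10^-11 M
Check: 2s = 1.5 × 10^-10 ≪ 0.0224, so the approximation is valid.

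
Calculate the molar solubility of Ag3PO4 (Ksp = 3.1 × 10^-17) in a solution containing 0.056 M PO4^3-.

Ag3PO4(s) ⇌ 3 Ag^+(aq) + PO4^3-(aq)
Ksp = [Ag^+]^3[PO4^3-]
If s mol/L dissolves here, [Ag^+] = 3s, [PO4^3-] = 0.056 + s ≈ 0.056 (common-ion effect: PO4^3- is already 0.056 M).
Ksp ≈ (3s)^3 × 0.056
s = 2.7 x 10^-6 M
Check: s = 2.7 x 10^-6 ≪ 0.056, so the approximation is valid.

s ≈ 2.7 × 10^-6 M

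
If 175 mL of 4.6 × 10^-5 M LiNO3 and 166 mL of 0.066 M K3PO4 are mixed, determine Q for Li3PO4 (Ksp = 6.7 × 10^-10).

Total volume = 175 + 166 = 341 mL.
[Li^+] = 4.6 × 10^-5 × (175/341) = 2.36 x 10^-5 M
[PO4^3-] = 6.6 x 10^-2 × (166/341) = 3.21 × 10^-2 M
Li3PO4(s) ⇌ 3 Li^+ + PO4^3-, so Q = [Li^+]^3[PO4^3-]
Q = (2.36 × 10^-5)^3(3.21 × 10^-2) = 4.2 x 10^-16
Q < Ksp, so no precipitate of Li3PO4 forms.

Q ≈ 4.2 × 10^-16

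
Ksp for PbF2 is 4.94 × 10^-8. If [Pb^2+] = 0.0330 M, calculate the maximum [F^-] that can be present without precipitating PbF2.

PbF2(s) ⇌ Pb^2+(aq) + 2 F^-(aq)
Ksp = [Pb^2+][F^-]^2
Precipitation begins when Q = Ksp. With [Pb^2+] = 0.0330 M:
4.94 × 10^-8 = (0.0330) × [F^-]^2
[F^-] = (4.94 × 10^-8 / 3.30 × 10^-2)^(1/2) = 1.22 × 10^-3 M

[F^-] = 1.22e-3 M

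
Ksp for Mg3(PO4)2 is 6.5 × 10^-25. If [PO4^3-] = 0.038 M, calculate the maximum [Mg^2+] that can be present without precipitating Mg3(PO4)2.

[Mg^2+] = 7.7e-8 M

Mg3(PO4)2(s) <=> 3 Mg^2+(aq) + 2 PO4^3-(aq)
Ksp = [Mg^2+]^3[PO4^3-]^2
Precipitation begins when Q = Ksp. With [PO4^3-] = 0.038 M:
6.5 × 10^-25 = (0.038)^2 × [Mg^2+]^3
[Mg^2+] = (6.5 × 10^-25 / 1.44 x 10^-3)^(1/3) = 7.7 × 10^-8 M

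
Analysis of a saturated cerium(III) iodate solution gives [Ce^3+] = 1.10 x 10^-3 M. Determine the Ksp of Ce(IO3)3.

Ce(IO3)3(s) ⇌ Ce^3+(aq) + 3 IO3^-(aq)
Stoichiometry gives [IO3^-] = (3/1)[Ce^3+] = 3.300 × 10^-3 M.
Ksp = [Ce^3+][IO3^-]^3
Ksp = 1.10 × 10^-3 × (3.300 × 10^-3)^3 = 3.95 x 10^-11

Ksp ≈ 3.95 × 10^-11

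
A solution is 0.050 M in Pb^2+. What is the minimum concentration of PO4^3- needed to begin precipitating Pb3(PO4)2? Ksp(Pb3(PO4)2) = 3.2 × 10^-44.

Pb3(PO4)2(s) ⇌ 3 Pb^2+ + 2 PO4^3-
Ksp = [Pb^2+]^3[PO4^3-]^2
Precipitation begins when Q = Ksp. With [Pb^2+] = 0.050 M:
3.2 × 10^-44 = (0.050)^3 × [PO4^3-]^2
[PO4^3-] = (3.2 × 10^-44 / 1.25 × 10^-4)^(1/2) = 1.6 × 10^-20 M

[PO4^3-] = 1.6 x 10^-20 M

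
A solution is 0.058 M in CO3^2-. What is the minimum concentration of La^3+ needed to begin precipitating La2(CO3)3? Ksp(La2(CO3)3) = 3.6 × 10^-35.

4.3 x 10^-16 M

La2(CO3)3(s) ⇌ 2 La^3+(aq) + 3 CO3^2-(aq)
Ksp = [La^3+]^2[CO3^2-]^3
Precipitation begins when Q = Ksp. With [CO3^2-] = 0.058 M:
3.6 × 10^-35 = (0.058)^3 × [La^3+]^2
[La^3+] = (3.6 × 10^-35 / 1.95 × 10^-4)^(1/2) = 4.3 × 10^-16 M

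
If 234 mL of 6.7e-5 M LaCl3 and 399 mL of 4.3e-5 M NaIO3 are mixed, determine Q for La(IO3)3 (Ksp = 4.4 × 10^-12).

4.9 × 10^-19

Total volume = 234 + 399 = 633 mL.
[La^3+] = 6.7 x 10^-5 × (234/633) = 2.48 × 10^-5 M
[IO3^-] = 4.3 × 10^-5 × (399/633) = 2.71 × 10^-5 M
La(IO3)3(s) <=> La^3+ + 3 IO3^-, so Q = [La^3+][IO3^-]^3
Q = (2.48 × 10^-5)(2.71 × 10^-5)^3 = 4.9 × 10^-19
Q < Ksp, so no precipitate of La(IO3)3 forms.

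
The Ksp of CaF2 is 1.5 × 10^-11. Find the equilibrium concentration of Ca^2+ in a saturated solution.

CaF2(s) <=> Ca^2+ + 2 F^-
Ksp = [Ca^2+][F^-]^2
With molar solubility s: [Ca^2+] = s, [F^-] = 2s.
So Ksp = s × (2s)^2 = 4s^3
Solving, s = (1.5 × 10^-11/4)^(1/3) = 1.55 x 10^-4 M
[Ca^2+] = s = 1.6 x 10^-4 M

[Ca^2+] = 1.6e-4 M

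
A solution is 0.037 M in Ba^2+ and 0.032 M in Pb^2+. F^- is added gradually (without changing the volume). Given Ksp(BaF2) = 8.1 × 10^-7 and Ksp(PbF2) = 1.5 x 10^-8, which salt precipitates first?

PbF2

Precipitation of each salt starts when its ion product equals its Ksp.
For BaF2: 8.1 × 10^-7 = 0.037 × [F^-]^2  ⇒  [F^-] = 4.7 x 10^-3 M.
For PbF2: 1.5 x 10^-8 = 0.032 × [F^-]^2  ⇒  [F^-] = 6.8 × 10^-4 M.
The salt with the lower threshold [F^-] precipitates first: PbF2.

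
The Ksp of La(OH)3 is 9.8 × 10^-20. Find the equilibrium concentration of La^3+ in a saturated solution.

[La^3+] = 7.8 x 10^-6 M

La(OH)3(s) ⇌ La^3+ + 3 OH^-
Ksp = [La^3+][OH^-]^3
With molar solubility s: [La^3+] = s, [OH^-] = 3s.
Ksp = s(3s)^3 = 27s^4
s^4 = 9.8 × 10^-20 / 27, so s = 7.76 × 10^-6 M
[La^3+] = s = 7.8 × 10^-6 M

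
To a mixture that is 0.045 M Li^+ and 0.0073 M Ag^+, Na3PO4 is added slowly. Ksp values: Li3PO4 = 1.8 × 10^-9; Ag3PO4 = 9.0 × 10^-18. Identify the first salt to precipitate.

Precipitation of each salt starts when its ion product equals its Ksp.
For Li3PO4: 1.8 × 10^-9 = (0.045)^3 × [PO4^3-]  ⇒  [PO4^3-] = 2.0 × 10^-5 M.
For Ag3PO4: 9.0 × 10^-18 = (0.0073)^3 × [PO4^3-]  ⇒  [PO4^3-] = 2.3 × 10^-11 M.
The salt with the lower threshold [PO4^3-] precipitates first: Ag3PO4.

Ag3PO4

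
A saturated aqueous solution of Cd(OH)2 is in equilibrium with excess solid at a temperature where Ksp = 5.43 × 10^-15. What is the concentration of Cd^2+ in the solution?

[Cd^2+] = 1.11 x 10^-5 M

Cd(OH)2(s) ⇌ Cd^2+ + 2 OH^-
Ksp = [Cd^2+][OH^-]^2
Let s = molar solubility. Then [Cd^2+] = s and [OH^-] = 2s.
Ksp = s(2s)^2 = 4s^3
s^3 = 5.43 × 10^-15 / 4, so s = 1.107 × 10^-5 M
[Cd^2+] = s = 1.11 x 10^-5 M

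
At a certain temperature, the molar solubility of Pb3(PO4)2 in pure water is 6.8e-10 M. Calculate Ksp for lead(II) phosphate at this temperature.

1.6 × 10^-44

Pb3(PO4)2(s) ⇌ 3 Pb^2+ + 2 PO4^3-
Let s = molar solubility. Then [Pb^2+] = 3s and [PO4^3-] = 2s.
Ksp = [Pb^2+]^3[PO4^3-]^2
So Ksp = (3s)^3 × (2s)^2 = 108s^5
Ksp = 108 × (6.8 × 10^-10)^5 = 1.6 × 10^-44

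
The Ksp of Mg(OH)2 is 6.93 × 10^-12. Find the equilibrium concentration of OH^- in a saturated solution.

[OH^-] = 2.40 × 10^-4 M

Mg(OH)2(s) ⇌ Mg^2+ + 2 OH^-
Ksp = [Mg^2+][OH^-]^2
With molar solubility s: [Mg^2+] = s, [OH^-] = 2s.
Ksp = s(2s)^2 = 4s^3
s^3 = 6.93 × 10^-12 / 4, so s = 1.201 x 10^-4 M
[OH^-] = 2s = 2.40 x 10^-4 M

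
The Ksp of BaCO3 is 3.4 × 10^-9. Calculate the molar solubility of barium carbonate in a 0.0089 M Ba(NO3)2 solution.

s ≈ 3.8 × 10^-7 M

BaCO3(s) <=> Ba^2+(aq) + CO3^2-(aq)
Ksp = [Ba^2+][CO3^2-]
Let s be the molar solubility in this solution. [Ba^2+] = 0.0089 + s ≈ 0.0089, [CO3^2-] = s (Ksp is small, so little additional dissolves).
Ksp ≈ 0.0089 × s
s = 3.8 x 10^-7 M
Check: s = 3.8 x 10^-7 ≪ 0.0089, so the approximation is valid.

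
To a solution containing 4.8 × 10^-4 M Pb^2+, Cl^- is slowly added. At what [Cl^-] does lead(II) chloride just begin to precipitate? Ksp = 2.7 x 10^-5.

PbCl2(s) <=> Pb^2+(aq) + 2 Cl^-(aq)
Ksp = [Pb^2+][Cl^-]^2
Precipitation begins when Q = Ksp. With [Pb^2+] = 4.8 × 10^-4 M:
2.7 x 10^-5 = (4.8 × 10^-4) × [Cl^-]^2
[Cl^-] = (2.7 x 10^-5 / 4.8 × 10^-4)^(1/2) = 2.4 x 10^-1 M

[Cl^-] = 2.4e-1 M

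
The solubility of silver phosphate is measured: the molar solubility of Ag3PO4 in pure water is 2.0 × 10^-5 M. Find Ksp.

Ag3PO4(s) ⇌ 3 Ag^+(aq) + PO4^3-(aq)
If s mol/L of Ag3PO4 dissolves, [Ag^+] = 3s and [PO4^3-] = s.
Ksp = [Ag^+]^3[PO4^3-]
Substituting: Ksp = (3s)^3s = 27s^4
With s = 2.0 × 10^-5: Ksp = 4.3 x 10^-18

Ksp = 4.3 × 10^-18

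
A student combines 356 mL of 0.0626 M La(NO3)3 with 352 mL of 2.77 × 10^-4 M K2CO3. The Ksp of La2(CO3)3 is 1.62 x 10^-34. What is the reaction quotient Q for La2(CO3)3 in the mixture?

Total volume = 356 + 352 = 708 mL.
[La^3+] = 6.26 × 10^-2 × (356/708) = 3.148 × 10^-2 M
[CO3^2-] = 2.77 × 10^-4 × (352/708) = 1.377 x 10^-4 M
La2(CO3)3(s) ⇌ 2 La^3+(aq) + 3 CO3^2-(aq), so Q = [La^3+]^2[CO3^2-]^3
Q = (3.148 × 10^-2)^2(1.377 × 10^-4)^3 = 2.59 x 10^-15
Q > Ksp, so La2(CO3)3 will precipitate.

Q ≈ 2.59 × 10^-15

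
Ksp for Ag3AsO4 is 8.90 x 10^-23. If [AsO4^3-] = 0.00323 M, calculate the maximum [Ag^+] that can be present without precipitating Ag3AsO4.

Ag3AsO4(s) <=> 3 Ag^+(aq) + AsO4^3-(aq)
Ksp = [Ag^+]^3[AsO4^3-]
Precipitation begins when Q = Ksp. With [AsO4^3-] = 0.00323 M:
8.90 x 10^-23 = (0.00323) × [Ag^+]^3
[Ag^+] = (8.90 x 10^-23 / 3.23 x 10^-3)^(1/3) = 3.02 × 10^-7 M

[Ag^+] = 3.02 × 10^-7 M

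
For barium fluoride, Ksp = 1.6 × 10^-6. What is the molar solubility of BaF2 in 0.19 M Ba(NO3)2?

BaF2(s) <=> Ba^2+(aq) + 2 F^-(aq)
Ksp = [Ba^2+][F^-]^2
If s mol/L dissolves here, [Ba^2+] = 0.19 + s ≈ 0.19, [F^-] = 2s (since Ba^2+ from Ba(NO3)2 dominates).
Ksp ≈ 0.19 × (2s)^2
s = 1.5 × 10^-3 M
Check: s = 1.5 x 10^-3 ≪ 0.19, so the approximation is valid.

1.5e-3 M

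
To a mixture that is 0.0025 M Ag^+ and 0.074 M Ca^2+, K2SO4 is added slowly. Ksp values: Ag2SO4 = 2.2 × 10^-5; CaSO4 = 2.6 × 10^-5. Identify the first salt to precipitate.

CaSO4

Each salt begins to precipitate when Q = Ksp, i.e. when [SO4^2-] reaches its threshold.
For Ag2SO4: 2.2 × 10^-5 = (0.0025)^2 × [SO4^2-]  ⇒  [SO4^2-] = 3.5 M.
For CaSO4: 2.6 × 10^-5 = 0.074 × [SO4^2-]  ⇒  [SO4^2-] = 3.5 x 10^-4 M.
The salt with the lower threshold [SO4^2-] precipitates first: CaSO4.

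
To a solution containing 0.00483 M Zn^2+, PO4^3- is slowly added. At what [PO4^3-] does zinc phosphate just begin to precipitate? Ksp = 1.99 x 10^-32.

Zn3(PO4)2(s) ⇌ 3 Zn^2+ + 2 PO4^3-
Ksp = [Zn^2+]^3[PO4^3-]^2
Precipitation begins when Q = Ksp. With [Zn^2+] = 0.00483 M:
1.99 x 10^-32 = (0.00483)^3 × [PO4^3-]^2
[PO4^3-] = (1.99 x 10^-32 / 1.127 x 10^-7)^(1/2) = 4.20 × 10^-13 M

4.20e-13 M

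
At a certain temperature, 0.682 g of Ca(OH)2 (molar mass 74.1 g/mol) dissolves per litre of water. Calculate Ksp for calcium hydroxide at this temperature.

Ksp ≈ 3.12 × 10^-6

Molar solubility s = (6.82 × 10^-1 g/L) / (74.1 g/mol) = 9.204 x 10^-3 M.
Ca(OH)2(s) ⇌ Ca^2+ + 2 OH^-
Let s = molar solubility. Then [Ca^2+] = s and [OH^-] = 2s.
Ksp = [Ca^2+][OH^-]^2
So Ksp = s × (2s)^2 = 4s^3
Ksp = 4 × (9.204 x 10^-3)^3 = 3.12 x 10^-6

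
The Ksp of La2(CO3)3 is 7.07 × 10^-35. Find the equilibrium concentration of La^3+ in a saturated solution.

La2(CO3)3(s) ⇌ 2 La^3+ + 3 CO3^2-
Ksp = [La^3+]^2[CO3^2-]^3
With molar solubility s: [La^3+] = 2s, [CO3^2-] = 3s.
So Ksp = (2s)^2 × (3s)^3 = 108s^5
s = (7.07 × 10^-35 / 108)^(1/5) = 5.797 x 10^-8 M
[La^3+] = 2s = 1.16 × 10^-7 M

[La^3+] = 1.16 × 10^-7 M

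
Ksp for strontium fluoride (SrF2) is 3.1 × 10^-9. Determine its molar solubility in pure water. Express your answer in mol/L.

9.2e-4 M

SrF2(s) ⇌ Sr^2+(aq) + 2 F^-(aq)
Ksp = [Sr^2+][F^-]^2
With molar solubility s: [Sr^2+] = s, [F^-] = 2s.
Substituting: Ksp = s(2s)^2 = 4s^3
Solving, s = (3.1 × 10^-9/4)^(1/3) = 9.2 x 10^-4 M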